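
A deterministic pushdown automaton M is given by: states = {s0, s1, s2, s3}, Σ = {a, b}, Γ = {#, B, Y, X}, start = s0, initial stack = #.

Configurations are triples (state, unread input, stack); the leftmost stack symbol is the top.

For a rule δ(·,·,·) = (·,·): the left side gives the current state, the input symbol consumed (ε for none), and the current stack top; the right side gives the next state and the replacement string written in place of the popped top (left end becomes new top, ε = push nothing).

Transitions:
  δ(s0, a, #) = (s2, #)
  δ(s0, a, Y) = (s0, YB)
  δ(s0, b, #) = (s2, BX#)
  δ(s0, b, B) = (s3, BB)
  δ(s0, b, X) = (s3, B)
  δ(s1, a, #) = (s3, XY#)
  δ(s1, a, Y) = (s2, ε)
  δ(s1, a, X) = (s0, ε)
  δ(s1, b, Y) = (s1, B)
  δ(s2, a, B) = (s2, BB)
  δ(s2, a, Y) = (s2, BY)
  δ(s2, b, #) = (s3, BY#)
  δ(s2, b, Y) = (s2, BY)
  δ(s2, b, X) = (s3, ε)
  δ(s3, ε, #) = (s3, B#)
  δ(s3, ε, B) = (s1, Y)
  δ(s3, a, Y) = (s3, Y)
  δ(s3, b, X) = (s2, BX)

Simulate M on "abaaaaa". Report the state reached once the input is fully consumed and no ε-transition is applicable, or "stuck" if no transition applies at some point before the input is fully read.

s2

(s0, abaaaaa, #)
  read a, top #: go to s2, push # → (s2, baaaaa, #)
  read b, top #: go to s3, push BY# → (s3, aaaaa, BY#)
  ε-move, top B: go to s1, push Y → (s1, aaaaa, YY#)
  read a, top Y: go to s2, push ε → (s2, aaaa, Y#)
  read a, top Y: go to s2, push BY → (s2, aaa, BY#)
  read a, top B: go to s2, push BB → (s2, aa, BBY#)
  read a, top B: go to s2, push BB → (s2, a, BBBY#)
  read a, top B: go to s2, push BB → (s2, ε, BBBBY#)
All input consumed; M is in state s2.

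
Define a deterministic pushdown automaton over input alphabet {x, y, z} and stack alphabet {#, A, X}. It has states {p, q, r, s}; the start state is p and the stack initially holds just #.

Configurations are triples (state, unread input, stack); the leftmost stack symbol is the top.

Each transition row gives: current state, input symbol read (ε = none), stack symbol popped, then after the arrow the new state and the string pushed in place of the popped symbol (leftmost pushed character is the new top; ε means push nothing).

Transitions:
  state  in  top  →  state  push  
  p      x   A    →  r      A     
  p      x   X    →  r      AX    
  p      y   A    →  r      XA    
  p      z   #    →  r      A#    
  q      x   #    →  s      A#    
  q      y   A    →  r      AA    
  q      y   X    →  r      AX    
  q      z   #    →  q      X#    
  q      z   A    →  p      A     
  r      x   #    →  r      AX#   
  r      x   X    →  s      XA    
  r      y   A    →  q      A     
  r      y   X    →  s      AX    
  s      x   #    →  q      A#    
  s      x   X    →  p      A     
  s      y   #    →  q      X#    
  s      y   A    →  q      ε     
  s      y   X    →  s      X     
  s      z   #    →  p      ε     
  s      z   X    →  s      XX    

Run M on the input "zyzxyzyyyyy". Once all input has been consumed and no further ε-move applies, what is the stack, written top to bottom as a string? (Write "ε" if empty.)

AXA#

(p, zyzxyzyyyyy, #) ⊢ (r, yzxyzyyyyy, A#) ⊢ (q, zxyzyyyyy, A#) ⊢ (p, xyzyyyyy, A#) ⊢ (r, yzyyyyy, A#) ⊢ (q, zyyyyy, A#) ⊢ (p, yyyyy, A#) ⊢ (r, yyyy, XA#) ⊢ (s, yyy, AXA#) ⊢ (q, yy, XA#) ⊢ (r, y, AXA#) ⊢ (q, ε, AXA#)
All input consumed in state q with stack AXA#.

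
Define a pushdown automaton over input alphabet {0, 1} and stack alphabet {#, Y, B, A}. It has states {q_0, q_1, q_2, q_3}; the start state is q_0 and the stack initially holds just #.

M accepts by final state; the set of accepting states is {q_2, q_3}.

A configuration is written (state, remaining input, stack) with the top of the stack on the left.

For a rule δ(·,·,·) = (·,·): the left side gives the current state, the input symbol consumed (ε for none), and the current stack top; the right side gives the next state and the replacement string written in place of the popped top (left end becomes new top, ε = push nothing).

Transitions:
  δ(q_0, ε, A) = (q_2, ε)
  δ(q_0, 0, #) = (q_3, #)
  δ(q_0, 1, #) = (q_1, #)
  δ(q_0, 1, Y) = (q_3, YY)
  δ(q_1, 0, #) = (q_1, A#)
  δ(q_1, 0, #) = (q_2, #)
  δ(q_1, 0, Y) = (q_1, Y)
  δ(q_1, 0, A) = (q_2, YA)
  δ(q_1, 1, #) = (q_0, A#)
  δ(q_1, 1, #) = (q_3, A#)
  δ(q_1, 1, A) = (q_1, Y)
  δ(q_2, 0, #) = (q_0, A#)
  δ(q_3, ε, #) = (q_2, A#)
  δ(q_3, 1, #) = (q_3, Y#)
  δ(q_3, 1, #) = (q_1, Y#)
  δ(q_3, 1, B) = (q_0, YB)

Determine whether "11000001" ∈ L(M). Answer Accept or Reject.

Reject

No computation consumes all input and reaches a final state.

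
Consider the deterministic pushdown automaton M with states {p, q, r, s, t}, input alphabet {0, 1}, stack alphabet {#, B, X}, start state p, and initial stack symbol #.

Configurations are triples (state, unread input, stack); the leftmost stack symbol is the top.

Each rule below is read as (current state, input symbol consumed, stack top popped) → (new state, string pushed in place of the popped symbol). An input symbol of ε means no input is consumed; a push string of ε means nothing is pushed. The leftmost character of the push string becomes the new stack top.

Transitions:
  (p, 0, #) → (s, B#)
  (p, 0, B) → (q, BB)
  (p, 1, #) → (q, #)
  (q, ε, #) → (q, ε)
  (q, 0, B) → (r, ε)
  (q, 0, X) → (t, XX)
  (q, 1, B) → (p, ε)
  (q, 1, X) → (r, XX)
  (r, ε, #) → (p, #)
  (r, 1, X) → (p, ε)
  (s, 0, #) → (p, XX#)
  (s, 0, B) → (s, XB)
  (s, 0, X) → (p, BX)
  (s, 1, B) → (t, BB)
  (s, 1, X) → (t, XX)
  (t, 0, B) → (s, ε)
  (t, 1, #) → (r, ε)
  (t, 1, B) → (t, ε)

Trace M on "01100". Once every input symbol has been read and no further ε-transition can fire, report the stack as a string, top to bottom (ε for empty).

XX#

(p, 01100, #) ⊢ (s, 1100, B#) ⊢ (t, 100, BB#) ⊢ (t, 00, B#) ⊢ (s, 0, #) ⊢ (p, ε, XX#)
All input consumed in state p with stack XX#.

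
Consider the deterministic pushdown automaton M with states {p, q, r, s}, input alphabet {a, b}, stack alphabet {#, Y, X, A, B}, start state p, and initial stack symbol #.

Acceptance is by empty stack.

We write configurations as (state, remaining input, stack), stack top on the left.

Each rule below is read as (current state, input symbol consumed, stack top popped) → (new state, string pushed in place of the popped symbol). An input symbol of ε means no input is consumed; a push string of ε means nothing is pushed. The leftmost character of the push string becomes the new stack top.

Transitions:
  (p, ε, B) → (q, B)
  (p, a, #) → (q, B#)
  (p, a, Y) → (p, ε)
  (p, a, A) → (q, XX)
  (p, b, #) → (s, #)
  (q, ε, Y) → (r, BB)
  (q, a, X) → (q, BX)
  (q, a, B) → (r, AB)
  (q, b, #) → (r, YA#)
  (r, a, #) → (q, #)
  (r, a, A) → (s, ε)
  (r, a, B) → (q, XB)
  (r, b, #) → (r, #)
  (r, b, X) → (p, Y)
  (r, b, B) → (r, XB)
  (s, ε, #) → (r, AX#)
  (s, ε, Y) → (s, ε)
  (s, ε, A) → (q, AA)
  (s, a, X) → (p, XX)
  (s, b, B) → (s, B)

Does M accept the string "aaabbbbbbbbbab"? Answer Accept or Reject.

(p, aaabbbbbbbbbab, #)
  read a, top #: go to q, push B# → (q, aabbbbbbbbbab, B#)
  read a, top B: go to r, push AB → (r, abbbbbbbbbab, AB#)
  read a, top A: go to s, push ε → (s, bbbbbbbbbab, B#)
  read b, top B: go to s, push B → (s, bbbbbbbbab, B#)
  read b, top B: go to s, push B → (s, bbbbbbbab, B#)
  read b, top B: go to s, push B → (s, bbbbbbab, B#)
  read b, top B: go to s, push B → (s, bbbbbab, B#)
  read b, top B: go to s, push B → (s, bbbbab, B#)
  read b, top B: go to s, push B → (s, bbbab, B#)
  read b, top B: go to s, push B → (s, bbab, B#)
  read b, top B: go to s, push B → (s, bab, B#)
  read b, top B: go to s, push B → (s, ab, B#)
No transition applies at (s, ab, B#); input not fully consumed.

Reject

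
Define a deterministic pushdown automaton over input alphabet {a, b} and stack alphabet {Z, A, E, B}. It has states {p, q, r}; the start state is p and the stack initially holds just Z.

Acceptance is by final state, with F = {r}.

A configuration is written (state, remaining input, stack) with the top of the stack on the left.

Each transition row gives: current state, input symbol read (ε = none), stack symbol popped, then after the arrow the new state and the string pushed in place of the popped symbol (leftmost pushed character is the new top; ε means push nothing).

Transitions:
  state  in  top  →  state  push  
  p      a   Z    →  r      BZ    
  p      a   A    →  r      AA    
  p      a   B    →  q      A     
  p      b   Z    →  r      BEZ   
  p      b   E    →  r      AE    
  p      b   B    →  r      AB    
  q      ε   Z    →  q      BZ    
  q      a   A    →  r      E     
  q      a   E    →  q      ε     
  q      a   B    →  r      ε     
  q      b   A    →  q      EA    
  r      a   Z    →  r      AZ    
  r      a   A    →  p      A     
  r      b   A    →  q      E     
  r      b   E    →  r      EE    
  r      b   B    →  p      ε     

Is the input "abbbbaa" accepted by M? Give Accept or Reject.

(p, abbbbaa, Z) ⊢ (r, bbbbaa, BZ) ⊢ (p, bbbaa, Z) ⊢ (r, bbaa, BEZ) ⊢ (p, baa, EZ) ⊢ (r, aa, AEZ) ⊢ (p, a, AEZ) ⊢ (r, ε, AAEZ)
All input consumed; state r ∈ F.

Accept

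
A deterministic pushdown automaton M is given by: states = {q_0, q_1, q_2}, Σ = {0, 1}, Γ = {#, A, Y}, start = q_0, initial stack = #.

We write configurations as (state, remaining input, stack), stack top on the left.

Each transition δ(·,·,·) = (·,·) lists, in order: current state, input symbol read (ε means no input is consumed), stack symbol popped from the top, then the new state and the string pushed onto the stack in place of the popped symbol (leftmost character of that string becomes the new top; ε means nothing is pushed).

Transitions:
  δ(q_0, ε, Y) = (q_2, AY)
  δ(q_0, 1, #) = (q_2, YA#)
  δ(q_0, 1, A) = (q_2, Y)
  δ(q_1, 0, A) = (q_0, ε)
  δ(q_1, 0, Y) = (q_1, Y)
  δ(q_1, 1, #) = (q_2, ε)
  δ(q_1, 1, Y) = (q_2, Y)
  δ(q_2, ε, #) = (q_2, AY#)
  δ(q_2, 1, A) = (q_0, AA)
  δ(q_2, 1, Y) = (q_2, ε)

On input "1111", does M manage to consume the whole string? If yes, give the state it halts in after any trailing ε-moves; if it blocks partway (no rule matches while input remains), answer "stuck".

q_2

(q_0, 1111, #)
  read 1, top #: go to q_2, push YA# → (q_2, 111, YA#)
  read 1, top Y: go to q_2, push ε → (q_2, 11, A#)
  read 1, top A: go to q_0, push AA → (q_0, 1, AA#)
  read 1, top A: go to q_2, push Y → (q_2, ε, YA#)
All input consumed; M is in state q_2.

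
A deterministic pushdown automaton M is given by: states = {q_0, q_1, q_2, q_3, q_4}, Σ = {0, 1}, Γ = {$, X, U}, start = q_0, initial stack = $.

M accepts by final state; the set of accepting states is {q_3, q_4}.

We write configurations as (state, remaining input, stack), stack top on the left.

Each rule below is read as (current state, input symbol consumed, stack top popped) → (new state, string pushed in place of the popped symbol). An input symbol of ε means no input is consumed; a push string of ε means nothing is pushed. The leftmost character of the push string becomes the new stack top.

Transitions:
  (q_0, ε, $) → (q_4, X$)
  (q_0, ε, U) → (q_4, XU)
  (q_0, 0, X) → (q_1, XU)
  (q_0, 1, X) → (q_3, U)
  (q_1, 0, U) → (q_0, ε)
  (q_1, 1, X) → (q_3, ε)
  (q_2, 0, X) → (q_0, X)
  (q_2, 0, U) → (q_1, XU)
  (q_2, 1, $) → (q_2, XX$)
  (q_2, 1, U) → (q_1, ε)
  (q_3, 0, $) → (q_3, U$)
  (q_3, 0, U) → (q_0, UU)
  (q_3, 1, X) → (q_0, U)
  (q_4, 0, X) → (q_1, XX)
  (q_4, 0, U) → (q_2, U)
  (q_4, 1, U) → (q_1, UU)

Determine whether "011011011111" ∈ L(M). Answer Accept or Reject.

(q_0, 011011011111, $) ⊢ (q_4, 011011011111, X$) ⊢ (q_1, 11011011111, XX$) ⊢ (q_3, 1011011111, X$) ⊢ (q_0, 011011111, U$) ⊢ (q_4, 011011111, XU$) ⊢ (q_1, 11011111, XXU$) ⊢ (q_3, 1011111, XU$) ⊢ (q_0, 011111, UU$) ⊢ (q_4, 011111, XUU$) ⊢ (q_1, 11111, XXUU$) ⊢ (q_3, 1111, XUU$) ⊢ (q_0, 111, UUU$) ⊢ (q_4, 111, XUUU$)
No transition applies at (q_4, 111, XUUU$); input not fully consumed.

Reject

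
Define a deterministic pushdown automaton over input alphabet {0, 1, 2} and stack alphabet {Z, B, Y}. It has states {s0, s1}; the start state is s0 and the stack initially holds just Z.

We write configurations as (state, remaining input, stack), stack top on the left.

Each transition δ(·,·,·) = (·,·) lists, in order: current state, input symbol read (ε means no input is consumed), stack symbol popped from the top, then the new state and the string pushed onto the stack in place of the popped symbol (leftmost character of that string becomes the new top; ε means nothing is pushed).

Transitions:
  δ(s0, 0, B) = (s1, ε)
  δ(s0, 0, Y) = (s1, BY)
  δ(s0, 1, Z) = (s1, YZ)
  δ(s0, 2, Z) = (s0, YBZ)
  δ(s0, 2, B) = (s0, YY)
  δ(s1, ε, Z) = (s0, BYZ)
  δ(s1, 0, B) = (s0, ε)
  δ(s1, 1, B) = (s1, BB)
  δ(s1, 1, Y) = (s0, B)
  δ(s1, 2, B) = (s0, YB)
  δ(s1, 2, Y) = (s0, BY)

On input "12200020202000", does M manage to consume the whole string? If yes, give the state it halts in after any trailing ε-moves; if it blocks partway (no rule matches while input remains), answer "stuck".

s1

(s0, 12200020202000, Z) ⊢ (s1, 2200020202000, YZ) ⊢ (s0, 200020202000, BYZ) ⊢ (s0, 00020202000, YYYZ) ⊢ (s1, 0020202000, BYYYZ) ⊢ (s0, 020202000, YYYZ) ⊢ (s1, 20202000, BYYYZ) ⊢ (s0, 0202000, YBYYYZ) ⊢ (s1, 202000, BYBYYYZ) ⊢ (s0, 02000, YBYBYYYZ) ⊢ (s1, 2000, BYBYBYYYZ) ⊢ (s0, 000, YBYBYBYYYZ) ⊢ (s1, 00, BYBYBYBYYYZ) ⊢ (s0, 0, YBYBYBYYYZ) ⊢ (s1, ε, BYBYBYBYYYZ)
All input consumed; M is in state s1.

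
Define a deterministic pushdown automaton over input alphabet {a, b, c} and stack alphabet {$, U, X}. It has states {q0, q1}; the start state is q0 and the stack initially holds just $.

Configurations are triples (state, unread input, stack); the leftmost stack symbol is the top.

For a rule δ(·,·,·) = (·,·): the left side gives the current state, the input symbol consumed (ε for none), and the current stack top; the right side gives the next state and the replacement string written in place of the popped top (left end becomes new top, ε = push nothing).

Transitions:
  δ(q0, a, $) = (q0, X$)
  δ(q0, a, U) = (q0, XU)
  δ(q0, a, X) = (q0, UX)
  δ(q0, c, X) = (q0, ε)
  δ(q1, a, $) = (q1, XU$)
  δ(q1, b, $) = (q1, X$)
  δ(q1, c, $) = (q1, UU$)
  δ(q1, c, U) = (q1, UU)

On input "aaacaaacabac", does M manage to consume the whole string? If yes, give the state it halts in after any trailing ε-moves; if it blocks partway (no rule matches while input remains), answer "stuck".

(q0, aaacaaacabac, $)
  read a, top $: go to q0, push X$ → (q0, aacaaacabac, X$)
  read a, top X: go to q0, push UX → (q0, acaaacabac, UX$)
  read a, top U: go to q0, push XU → (q0, caaacabac, XUX$)
  read c, top X: go to q0, push ε → (q0, aaacabac, UX$)
  read a, top U: go to q0, push XU → (q0, aacabac, XUX$)
  read a, top X: go to q0, push UX → (q0, acabac, UXUX$)
  read a, top U: go to q0, push XU → (q0, cabac, XUXUX$)
  read c, top X: go to q0, push ε → (q0, abac, UXUX$)
  read a, top U: go to q0, push XU → (q0, bac, XUXUX$)
No transition for (q0, b, top X); M blocks with input bac remaining.

stuck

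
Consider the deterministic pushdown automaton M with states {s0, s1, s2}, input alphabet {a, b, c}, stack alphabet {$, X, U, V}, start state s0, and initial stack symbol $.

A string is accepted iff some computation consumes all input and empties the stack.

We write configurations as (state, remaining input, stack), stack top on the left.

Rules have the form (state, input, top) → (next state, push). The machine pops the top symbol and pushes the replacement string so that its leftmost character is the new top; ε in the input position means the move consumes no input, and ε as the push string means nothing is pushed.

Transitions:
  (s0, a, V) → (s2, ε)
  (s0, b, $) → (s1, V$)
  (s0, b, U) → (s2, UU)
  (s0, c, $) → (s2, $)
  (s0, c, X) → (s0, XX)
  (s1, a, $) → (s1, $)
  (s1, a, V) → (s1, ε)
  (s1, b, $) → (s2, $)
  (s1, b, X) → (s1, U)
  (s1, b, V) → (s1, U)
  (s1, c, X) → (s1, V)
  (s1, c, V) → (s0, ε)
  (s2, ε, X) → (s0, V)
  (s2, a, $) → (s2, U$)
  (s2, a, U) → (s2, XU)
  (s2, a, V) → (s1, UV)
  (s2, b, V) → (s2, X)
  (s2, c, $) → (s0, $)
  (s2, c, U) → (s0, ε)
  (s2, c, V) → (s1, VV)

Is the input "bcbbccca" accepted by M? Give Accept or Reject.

(s0, bcbbccca, $) ⊢ (s1, cbbccca, V$) ⊢ (s0, bbccca, $) ⊢ (s1, bccca, V$) ⊢ (s1, ccca, U$)
No transition applies at (s1, ccca, U$); input not fully consumed.

Reject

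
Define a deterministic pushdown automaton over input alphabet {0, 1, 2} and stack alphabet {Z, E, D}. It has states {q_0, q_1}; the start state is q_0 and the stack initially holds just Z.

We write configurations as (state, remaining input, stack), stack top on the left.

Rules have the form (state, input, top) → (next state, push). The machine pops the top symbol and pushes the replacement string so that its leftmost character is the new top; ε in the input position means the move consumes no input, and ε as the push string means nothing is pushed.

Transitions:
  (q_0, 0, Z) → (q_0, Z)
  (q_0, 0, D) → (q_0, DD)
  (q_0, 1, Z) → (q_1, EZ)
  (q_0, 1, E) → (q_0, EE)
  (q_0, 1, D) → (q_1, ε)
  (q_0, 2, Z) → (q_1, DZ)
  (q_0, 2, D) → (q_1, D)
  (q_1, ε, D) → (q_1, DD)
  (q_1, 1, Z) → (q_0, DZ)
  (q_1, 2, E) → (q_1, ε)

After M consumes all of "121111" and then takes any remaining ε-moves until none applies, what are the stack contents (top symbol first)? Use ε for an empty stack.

(q_0, 121111, Z) ⊢ (q_1, 21111, EZ) ⊢ (q_1, 1111, Z) ⊢ (q_0, 111, DZ) ⊢ (q_1, 11, Z) ⊢ (q_0, 1, DZ) ⊢ (q_1, ε, Z)
All input consumed in state q_1 with stack Z.

Z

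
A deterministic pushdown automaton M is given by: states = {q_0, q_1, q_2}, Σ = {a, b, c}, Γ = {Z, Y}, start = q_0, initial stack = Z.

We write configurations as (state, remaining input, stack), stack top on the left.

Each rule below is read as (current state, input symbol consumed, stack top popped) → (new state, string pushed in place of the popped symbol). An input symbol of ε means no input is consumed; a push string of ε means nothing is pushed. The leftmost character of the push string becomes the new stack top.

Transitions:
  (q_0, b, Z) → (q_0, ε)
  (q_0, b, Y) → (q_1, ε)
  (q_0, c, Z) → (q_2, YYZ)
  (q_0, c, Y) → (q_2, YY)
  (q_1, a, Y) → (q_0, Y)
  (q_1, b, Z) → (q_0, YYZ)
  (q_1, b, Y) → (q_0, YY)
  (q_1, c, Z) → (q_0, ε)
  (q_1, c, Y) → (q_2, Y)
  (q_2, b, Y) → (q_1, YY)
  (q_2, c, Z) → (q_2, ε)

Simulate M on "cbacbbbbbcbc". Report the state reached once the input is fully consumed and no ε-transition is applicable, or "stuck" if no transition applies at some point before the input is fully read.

(q_0, cbacbbbbbcbc, Z) ⊢ (q_2, bacbbbbbcbc, YYZ) ⊢ (q_1, acbbbbbcbc, YYYZ) ⊢ (q_0, cbbbbbcbc, YYYZ) ⊢ (q_2, bbbbbcbc, YYYYZ) ⊢ (q_1, bbbbcbc, YYYYYZ) ⊢ (q_0, bbbcbc, YYYYYYZ) ⊢ (q_1, bbcbc, YYYYYZ) ⊢ (q_0, bcbc, YYYYYYZ) ⊢ (q_1, cbc, YYYYYZ) ⊢ (q_2, bc, YYYYYZ) ⊢ (q_1, c, YYYYYYZ) ⊢ (q_2, ε, YYYYYYZ)
All input consumed; M is in state q_2.

q_2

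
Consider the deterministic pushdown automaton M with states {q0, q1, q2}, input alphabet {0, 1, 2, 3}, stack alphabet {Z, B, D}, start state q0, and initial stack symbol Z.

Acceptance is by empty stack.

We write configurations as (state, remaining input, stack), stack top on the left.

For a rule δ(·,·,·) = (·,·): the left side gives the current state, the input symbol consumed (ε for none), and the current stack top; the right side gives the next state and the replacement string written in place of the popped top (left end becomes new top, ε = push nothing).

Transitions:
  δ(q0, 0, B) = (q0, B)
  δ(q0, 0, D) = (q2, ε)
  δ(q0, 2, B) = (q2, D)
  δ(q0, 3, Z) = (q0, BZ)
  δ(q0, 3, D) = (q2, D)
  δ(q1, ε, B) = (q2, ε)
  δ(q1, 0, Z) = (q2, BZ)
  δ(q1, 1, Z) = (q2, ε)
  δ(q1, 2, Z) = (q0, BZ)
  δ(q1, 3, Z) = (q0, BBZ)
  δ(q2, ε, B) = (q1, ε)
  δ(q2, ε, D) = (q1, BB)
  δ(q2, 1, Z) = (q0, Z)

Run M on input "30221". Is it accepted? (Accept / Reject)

(q0, 30221, Z) ⊢ (q0, 0221, BZ) ⊢ (q0, 221, BZ) ⊢ (q2, 21, DZ) ⊢ (q1, 21, BBZ) ⊢ (q2, 21, BZ) ⊢ (q1, 21, Z) ⊢ (q0, 1, BZ)
No transition applies at (q0, 1, BZ); input not fully consumed.

Reject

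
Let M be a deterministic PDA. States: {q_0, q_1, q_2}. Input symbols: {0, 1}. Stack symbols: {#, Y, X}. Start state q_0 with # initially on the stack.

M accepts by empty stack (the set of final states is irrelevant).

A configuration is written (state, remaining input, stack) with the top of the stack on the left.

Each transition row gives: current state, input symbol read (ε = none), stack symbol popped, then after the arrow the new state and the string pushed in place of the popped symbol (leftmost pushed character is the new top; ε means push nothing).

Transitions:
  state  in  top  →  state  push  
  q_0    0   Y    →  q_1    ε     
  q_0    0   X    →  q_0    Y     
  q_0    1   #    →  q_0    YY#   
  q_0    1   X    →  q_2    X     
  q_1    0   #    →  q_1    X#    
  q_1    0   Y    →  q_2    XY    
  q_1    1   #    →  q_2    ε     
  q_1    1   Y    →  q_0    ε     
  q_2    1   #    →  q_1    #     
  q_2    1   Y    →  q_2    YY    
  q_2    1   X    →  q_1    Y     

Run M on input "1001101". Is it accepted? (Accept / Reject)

Accept

(q_0, 1001101, #) ⊢ (q_0, 001101, YY#) ⊢ (q_1, 01101, Y#) ⊢ (q_2, 1101, XY#) ⊢ (q_1, 101, YY#) ⊢ (q_0, 01, Y#) ⊢ (q_1, 1, #) ⊢ (q_2, ε, ε)
All input consumed and the stack is empty.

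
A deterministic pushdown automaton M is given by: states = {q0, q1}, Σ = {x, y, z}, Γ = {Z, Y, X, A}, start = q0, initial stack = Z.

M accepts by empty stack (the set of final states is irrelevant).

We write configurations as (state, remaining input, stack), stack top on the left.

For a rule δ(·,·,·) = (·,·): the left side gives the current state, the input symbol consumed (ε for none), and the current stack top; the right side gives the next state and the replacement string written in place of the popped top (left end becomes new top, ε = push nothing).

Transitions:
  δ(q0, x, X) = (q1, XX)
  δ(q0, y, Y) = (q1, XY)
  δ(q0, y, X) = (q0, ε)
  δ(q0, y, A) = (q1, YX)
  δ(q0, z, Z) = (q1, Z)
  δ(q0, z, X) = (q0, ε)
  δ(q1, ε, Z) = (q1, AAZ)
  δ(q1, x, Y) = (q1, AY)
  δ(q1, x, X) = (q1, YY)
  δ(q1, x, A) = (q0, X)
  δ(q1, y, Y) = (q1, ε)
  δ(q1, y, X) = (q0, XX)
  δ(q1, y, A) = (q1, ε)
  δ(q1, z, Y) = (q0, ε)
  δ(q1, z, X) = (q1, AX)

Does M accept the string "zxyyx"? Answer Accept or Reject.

Reject

(q0, zxyyx, Z)
  read z, top Z: go to q1, push Z → (q1, xyyx, Z)
  ε-move, top Z: go to q1, push AAZ → (q1, xyyx, AAZ)
  read x, top A: go to q0, push X → (q0, yyx, XAZ)
  read y, top X: go to q0, push ε → (q0, yx, AZ)
  read y, top A: go to q1, push YX → (q1, x, YXZ)
  read x, top Y: go to q1, push AY → (q1, ε, AYXZ)
All input consumed; stack is AYXZ, not empty, and no further ε-move applies.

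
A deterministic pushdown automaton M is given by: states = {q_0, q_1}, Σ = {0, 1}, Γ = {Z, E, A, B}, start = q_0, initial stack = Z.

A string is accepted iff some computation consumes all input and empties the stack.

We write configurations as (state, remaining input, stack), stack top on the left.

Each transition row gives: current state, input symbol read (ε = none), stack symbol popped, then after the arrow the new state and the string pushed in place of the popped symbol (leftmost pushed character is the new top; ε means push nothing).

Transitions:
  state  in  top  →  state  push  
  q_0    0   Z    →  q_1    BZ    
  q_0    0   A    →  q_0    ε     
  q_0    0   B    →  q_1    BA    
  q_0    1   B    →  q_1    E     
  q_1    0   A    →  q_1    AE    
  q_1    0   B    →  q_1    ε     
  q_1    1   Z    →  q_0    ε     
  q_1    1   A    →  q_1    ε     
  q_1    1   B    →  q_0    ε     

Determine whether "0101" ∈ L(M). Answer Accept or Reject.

(q_0, 0101, Z)
  read 0, top Z: go to q_1, push BZ → (q_1, 101, BZ)
  read 1, top B: go to q_0, push ε → (q_0, 01, Z)
  read 0, top Z: go to q_1, push BZ → (q_1, 1, BZ)
  read 1, top B: go to q_0, push ε → (q_0, ε, Z)
All input consumed; stack is Z, not empty, and no further ε-move applies.

Reject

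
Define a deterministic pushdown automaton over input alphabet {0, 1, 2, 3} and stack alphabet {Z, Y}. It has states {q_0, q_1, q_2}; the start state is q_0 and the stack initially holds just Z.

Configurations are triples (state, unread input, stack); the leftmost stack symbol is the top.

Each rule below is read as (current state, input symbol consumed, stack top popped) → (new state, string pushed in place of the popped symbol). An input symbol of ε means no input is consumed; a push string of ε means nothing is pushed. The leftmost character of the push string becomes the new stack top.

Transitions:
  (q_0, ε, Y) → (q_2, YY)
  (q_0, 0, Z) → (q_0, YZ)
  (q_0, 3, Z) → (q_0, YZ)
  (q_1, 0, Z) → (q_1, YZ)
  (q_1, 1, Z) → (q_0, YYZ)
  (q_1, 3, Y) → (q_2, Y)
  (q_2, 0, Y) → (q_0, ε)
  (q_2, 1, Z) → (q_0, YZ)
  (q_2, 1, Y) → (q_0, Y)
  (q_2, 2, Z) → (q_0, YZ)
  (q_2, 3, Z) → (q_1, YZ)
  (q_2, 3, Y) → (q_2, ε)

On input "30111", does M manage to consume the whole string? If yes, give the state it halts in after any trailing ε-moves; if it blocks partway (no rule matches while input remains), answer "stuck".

(q_0, 30111, Z)
  read 3, top Z: go to q_0, push YZ → (q_0, 0111, YZ)
  ε-move, top Y: go to q_2, push YY → (q_2, 0111, YYZ)
  read 0, top Y: go to q_0, push ε → (q_0, 111, YZ)
  ε-move, top Y: go to q_2, push YY → (q_2, 111, YYZ)
  read 1, top Y: go to q_0, push Y → (q_0, 11, YYZ)
  ε-move, top Y: go to q_2, push YY → (q_2, 11, YYYZ)
  read 1, top Y: go to q_0, push Y → (q_0, 1, YYYZ)
  ε-move, top Y: go to q_2, push YY → (q_2, 1, YYYYZ)
  read 1, top Y: go to q_0, push Y → (q_0, ε, YYYYZ)
  ε-move, top Y: go to q_2, push YY → (q_2, ε, YYYYYZ)
All input consumed; M is in state q_2.

q_2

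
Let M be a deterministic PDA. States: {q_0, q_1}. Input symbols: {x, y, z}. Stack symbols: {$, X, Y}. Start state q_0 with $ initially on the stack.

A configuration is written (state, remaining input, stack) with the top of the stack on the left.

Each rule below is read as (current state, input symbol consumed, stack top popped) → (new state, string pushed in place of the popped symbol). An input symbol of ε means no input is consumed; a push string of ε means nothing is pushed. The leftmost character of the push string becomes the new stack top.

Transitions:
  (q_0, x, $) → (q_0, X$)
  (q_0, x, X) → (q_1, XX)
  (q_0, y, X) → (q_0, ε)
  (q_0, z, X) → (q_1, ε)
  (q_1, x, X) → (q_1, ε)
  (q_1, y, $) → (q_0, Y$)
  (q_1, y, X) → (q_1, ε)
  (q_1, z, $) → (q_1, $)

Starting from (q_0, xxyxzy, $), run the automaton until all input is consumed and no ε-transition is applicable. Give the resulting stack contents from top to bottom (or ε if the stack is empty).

Y$

(q_0, xxyxzy, $)
  read x, top $: go to q_0, push X$ → (q_0, xyxzy, X$)
  read x, top X: go to q_1, push XX → (q_1, yxzy, XX$)
  read y, top X: go to q_1, push ε → (q_1, xzy, X$)
  read x, top X: go to q_1, push ε → (q_1, zy, $)
  read z, top $: go to q_1, push $ → (q_1, y, $)
  read y, top $: go to q_0, push Y$ → (q_0, ε, Y$)
All input consumed in state q_0 with stack Y$.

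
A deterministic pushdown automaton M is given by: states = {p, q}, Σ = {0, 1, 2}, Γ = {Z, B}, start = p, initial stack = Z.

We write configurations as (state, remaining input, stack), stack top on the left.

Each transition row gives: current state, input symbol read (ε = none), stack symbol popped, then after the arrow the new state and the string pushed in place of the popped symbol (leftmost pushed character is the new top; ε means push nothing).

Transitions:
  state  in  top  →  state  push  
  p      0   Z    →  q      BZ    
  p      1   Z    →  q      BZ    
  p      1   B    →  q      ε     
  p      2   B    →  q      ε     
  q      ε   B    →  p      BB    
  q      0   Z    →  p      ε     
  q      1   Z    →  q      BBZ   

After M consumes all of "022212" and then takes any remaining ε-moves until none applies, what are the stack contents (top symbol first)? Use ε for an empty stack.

BBZ

(p, 022212, Z)
  read 0, top Z: go to q, push BZ → (q, 22212, BZ)
  ε-move, top B: go to p, push BB → (p, 22212, BBZ)
  read 2, top B: go to q, push ε → (q, 2212, BZ)
  ε-move, top B: go to p, push BB → (p, 2212, BBZ)
  read 2, top B: go to q, push ε → (q, 212, BZ)
  ε-move, top B: go to p, push BB → (p, 212, BBZ)
  read 2, top B: go to q, push ε → (q, 12, BZ)
  ε-move, top B: go to p, push BB → (p, 12, BBZ)
  read 1, top B: go to q, push ε → (q, 2, BZ)
  ε-move, top B: go to p, push BB → (p, 2, BBZ)
  read 2, top B: go to q, push ε → (q, ε, BZ)
  ε-move, top B: go to p, push BB → (p, ε, BBZ)
All input consumed in state p with stack BBZ.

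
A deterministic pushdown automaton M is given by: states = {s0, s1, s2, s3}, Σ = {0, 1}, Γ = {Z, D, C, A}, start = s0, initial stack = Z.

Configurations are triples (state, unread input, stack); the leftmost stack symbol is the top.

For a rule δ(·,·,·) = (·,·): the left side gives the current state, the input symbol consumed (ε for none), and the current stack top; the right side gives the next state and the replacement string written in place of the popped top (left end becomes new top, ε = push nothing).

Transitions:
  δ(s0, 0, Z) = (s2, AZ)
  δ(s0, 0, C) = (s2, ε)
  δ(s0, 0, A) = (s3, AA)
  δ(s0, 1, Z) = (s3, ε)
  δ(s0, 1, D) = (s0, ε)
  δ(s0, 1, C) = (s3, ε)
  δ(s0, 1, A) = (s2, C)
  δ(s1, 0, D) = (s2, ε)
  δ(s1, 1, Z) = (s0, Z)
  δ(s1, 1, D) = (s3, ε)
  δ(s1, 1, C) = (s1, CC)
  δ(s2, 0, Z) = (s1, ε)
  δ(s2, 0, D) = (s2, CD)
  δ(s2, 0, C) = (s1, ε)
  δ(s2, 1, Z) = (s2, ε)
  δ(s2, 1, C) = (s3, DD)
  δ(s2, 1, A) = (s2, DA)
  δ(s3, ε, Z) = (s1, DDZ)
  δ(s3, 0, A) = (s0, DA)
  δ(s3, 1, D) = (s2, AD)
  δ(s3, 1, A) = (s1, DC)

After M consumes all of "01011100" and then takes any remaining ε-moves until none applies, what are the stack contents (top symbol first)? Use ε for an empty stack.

DADDDAZ

(s0, 01011100, Z)
  read 0, top Z: go to s2, push AZ → (s2, 1011100, AZ)
  read 1, top A: go to s2, push DA → (s2, 011100, DAZ)
  read 0, top D: go to s2, push CD → (s2, 11100, CDAZ)
  read 1, top C: go to s3, push DD → (s3, 1100, DDDAZ)
  read 1, top D: go to s2, push AD → (s2, 100, ADDDAZ)
  read 1, top A: go to s2, push DA → (s2, 00, DADDDAZ)
  read 0, top D: go to s2, push CD → (s2, 0, CDADDDAZ)
  read 0, top C: go to s1, push ε → (s1, ε, DADDDAZ)
All input consumed in state s1 with stack DADDDAZ.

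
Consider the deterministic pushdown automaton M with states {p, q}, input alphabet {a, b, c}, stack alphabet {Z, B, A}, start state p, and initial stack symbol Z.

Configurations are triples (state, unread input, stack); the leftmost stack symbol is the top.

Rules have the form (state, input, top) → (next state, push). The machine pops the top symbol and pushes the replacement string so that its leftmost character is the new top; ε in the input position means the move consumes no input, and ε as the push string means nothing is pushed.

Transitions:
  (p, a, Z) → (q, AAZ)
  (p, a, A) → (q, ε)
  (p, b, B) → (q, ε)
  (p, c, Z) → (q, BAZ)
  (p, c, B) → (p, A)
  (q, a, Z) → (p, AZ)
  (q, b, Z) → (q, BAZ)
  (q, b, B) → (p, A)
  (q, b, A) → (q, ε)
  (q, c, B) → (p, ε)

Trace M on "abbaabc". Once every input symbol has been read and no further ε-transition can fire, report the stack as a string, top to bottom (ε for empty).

(p, abbaabc, Z)
  read a, top Z: go to q, push AAZ → (q, bbaabc, AAZ)
  read b, top A: go to q, push ε → (q, baabc, AZ)
  read b, top A: go to q, push ε → (q, aabc, Z)
  read a, top Z: go to p, push AZ → (p, abc, AZ)
  read a, top A: go to q, push ε → (q, bc, Z)
  read b, top Z: go to q, push BAZ → (q, c, BAZ)
  read c, top B: go to p, push ε → (p, ε, AZ)
All input consumed in state p with stack AZ.

AZ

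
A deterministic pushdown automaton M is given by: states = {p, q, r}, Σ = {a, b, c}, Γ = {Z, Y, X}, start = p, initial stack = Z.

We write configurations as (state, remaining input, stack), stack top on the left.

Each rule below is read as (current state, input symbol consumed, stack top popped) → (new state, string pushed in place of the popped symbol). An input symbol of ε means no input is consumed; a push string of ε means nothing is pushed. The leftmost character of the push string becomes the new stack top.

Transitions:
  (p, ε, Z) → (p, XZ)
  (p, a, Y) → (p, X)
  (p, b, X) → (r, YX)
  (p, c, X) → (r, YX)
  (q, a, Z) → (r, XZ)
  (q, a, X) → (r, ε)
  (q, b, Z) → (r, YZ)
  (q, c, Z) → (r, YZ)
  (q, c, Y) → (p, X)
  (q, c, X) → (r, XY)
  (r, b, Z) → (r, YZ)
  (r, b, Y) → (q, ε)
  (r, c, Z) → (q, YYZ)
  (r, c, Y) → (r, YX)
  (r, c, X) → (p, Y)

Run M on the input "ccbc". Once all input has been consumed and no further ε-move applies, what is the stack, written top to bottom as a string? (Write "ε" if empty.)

XYXZ

(p, ccbc, Z) ⊢ (p, ccbc, XZ) ⊢ (r, cbc, YXZ) ⊢ (r, bc, YXXZ) ⊢ (q, c, XXZ) ⊢ (r, ε, XYXZ)
All input consumed in state r with stack XYXZ.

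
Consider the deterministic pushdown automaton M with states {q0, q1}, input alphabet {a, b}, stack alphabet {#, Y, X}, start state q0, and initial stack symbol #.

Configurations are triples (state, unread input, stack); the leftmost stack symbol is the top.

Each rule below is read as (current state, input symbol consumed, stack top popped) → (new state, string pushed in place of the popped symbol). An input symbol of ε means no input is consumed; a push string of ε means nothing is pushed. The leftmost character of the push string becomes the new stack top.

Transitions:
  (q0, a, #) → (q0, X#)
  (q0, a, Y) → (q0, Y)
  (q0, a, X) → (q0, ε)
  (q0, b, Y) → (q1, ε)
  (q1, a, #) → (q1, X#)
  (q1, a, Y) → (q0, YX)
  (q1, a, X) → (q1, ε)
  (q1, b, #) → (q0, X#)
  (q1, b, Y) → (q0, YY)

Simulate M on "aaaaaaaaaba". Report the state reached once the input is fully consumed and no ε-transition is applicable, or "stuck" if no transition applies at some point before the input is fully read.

(q0, aaaaaaaaaba, #)
  read a, top #: go to q0, push X# → (q0, aaaaaaaaba, X#)
  read a, top X: go to q0, push ε → (q0, aaaaaaaba, #)
  read a, top #: go to q0, push X# → (q0, aaaaaaba, X#)
  read a, top X: go to q0, push ε → (q0, aaaaaba, #)
  read a, top #: go to q0, push X# → (q0, aaaaba, X#)
  read a, top X: go to q0, push ε → (q0, aaaba, #)
  read a, top #: go to q0, push X# → (q0, aaba, X#)
  read a, top X: go to q0, push ε → (q0, aba, #)
  read a, top #: go to q0, push X# → (q0, ba, X#)
No transition for (q0, b, top X); M blocks with input ba remaining.

stuck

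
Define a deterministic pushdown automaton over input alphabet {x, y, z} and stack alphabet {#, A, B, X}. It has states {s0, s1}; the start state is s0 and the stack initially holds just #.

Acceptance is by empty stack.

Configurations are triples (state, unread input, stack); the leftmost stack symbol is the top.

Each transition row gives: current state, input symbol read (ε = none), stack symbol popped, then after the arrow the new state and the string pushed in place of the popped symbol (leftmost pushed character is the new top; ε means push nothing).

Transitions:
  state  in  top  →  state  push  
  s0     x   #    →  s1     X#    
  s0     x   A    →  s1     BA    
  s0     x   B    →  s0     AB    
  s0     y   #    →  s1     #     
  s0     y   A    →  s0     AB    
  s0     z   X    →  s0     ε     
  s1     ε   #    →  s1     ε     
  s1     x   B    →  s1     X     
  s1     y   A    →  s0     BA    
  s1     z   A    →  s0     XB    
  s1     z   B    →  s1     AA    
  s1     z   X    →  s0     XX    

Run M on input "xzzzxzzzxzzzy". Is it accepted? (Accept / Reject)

(s0, xzzzxzzzxzzzy, #)
  read x, top #: go to s1, push X# → (s1, zzzxzzzxzzzy, X#)
  read z, top X: go to s0, push XX → (s0, zzxzzzxzzzy, XX#)
  read z, top X: go to s0, push ε → (s0, zxzzzxzzzy, X#)
  read z, top X: go to s0, push ε → (s0, xzzzxzzzy, #)
  read x, top #: go to s1, push X# → (s1, zzzxzzzy, X#)
  read z, top X: go to s0, push XX → (s0, zzxzzzy, XX#)
  read z, top X: go to s0, push ε → (s0, zxzzzy, X#)
  read z, top X: go to s0, push ε → (s0, xzzzy, #)
  read x, top #: go to s1, push X# → (s1, zzzy, X#)
  read z, top X: go to s0, push XX → (s0, zzy, XX#)
  read z, top X: go to s0, push ε → (s0, zy, X#)
  read z, top X: go to s0, push ε → (s0, y, #)
  read y, top #: go to s1, push # → (s1, ε, #)
  ε-move, top #: go to s1, push ε → (s1, ε, ε)
All input consumed and the stack is empty.

Accept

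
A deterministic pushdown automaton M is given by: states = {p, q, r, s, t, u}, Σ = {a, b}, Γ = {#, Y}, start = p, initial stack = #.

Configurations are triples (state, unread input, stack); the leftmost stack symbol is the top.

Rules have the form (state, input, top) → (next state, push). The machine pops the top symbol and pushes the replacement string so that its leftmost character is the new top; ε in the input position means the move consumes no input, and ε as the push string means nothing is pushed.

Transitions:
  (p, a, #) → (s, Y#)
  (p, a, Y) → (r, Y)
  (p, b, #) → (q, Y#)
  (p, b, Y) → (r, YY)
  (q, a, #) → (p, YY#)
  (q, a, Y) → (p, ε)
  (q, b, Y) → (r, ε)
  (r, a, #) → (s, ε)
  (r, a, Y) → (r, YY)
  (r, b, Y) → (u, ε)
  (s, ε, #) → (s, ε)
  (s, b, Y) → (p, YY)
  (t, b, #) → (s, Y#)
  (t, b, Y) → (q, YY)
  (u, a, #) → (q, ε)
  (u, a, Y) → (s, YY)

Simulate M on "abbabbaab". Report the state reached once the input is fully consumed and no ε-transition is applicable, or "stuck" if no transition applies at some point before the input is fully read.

stuck

(p, abbabbaab, #)
  read a, top #: go to s, push Y# → (s, bbabbaab, Y#)
  read b, top Y: go to p, push YY → (p, babbaab, YY#)
  read b, top Y: go to r, push YY → (r, abbaab, YYY#)
  read a, top Y: go to r, push YY → (r, bbaab, YYYY#)
  read b, top Y: go to u, push ε → (u, baab, YYY#)
No transition for (u, b, top Y); M blocks with input baab remaining.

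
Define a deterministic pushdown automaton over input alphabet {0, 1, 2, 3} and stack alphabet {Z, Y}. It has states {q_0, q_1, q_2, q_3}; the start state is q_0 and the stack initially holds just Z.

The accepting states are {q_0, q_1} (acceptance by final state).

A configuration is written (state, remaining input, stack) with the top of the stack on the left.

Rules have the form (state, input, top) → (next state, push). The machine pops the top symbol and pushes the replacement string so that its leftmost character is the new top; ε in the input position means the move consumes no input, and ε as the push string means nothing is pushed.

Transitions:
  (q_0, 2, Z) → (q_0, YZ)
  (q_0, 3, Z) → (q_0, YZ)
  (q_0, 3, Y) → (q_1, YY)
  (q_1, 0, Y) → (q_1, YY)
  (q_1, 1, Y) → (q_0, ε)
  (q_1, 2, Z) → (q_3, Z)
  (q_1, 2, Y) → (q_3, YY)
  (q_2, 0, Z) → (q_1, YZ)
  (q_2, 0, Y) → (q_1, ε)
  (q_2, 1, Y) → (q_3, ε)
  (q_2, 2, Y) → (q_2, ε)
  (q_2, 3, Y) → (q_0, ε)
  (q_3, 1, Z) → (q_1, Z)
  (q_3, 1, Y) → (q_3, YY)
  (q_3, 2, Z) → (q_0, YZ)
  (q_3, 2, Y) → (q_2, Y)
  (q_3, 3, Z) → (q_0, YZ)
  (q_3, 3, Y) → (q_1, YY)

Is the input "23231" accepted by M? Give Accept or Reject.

(q_0, 23231, Z) ⊢ (q_0, 3231, YZ) ⊢ (q_1, 231, YYZ) ⊢ (q_3, 31, YYYZ) ⊢ (q_1, 1, YYYYZ) ⊢ (q_0, ε, YYYZ)
All input consumed; state q_0 ∈ F.

Accept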